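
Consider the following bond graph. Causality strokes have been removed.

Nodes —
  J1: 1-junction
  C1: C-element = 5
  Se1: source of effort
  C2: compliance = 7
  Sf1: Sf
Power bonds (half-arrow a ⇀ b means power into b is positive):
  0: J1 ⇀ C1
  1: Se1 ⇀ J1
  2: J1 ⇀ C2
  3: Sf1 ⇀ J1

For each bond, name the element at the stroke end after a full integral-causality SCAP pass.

bond 1 stroke at J1  (Se1 (Se) sets effort on bond)
bond 3 stroke at Sf1  (Sf1 (Sf) sets flow on bond)
bond 0 stroke at J1  (J1 flow already set via bond 3)
bond 2 stroke at J1  (J1 flow already set via bond 3)

b0 stroke at J1
b1 stroke at J1
b2 stroke at J1
b3 stroke at Sf1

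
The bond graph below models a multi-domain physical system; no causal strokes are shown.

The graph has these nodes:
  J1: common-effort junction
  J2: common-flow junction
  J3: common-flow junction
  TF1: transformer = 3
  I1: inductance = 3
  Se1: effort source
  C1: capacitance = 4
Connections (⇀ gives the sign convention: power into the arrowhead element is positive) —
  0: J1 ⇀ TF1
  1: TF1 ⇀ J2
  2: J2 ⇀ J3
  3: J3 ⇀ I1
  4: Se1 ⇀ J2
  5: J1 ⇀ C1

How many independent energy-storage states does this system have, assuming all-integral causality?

β4 →J2  (Se1: effort source, stroke at far end)
β3 →I1  (I1 integral (f out))
β2 →J3  (J3 flow already set via bond 3)
β1 →J2  (1-jn J2 has f-setter on 2)
β0 →TF1  (TF TF1: opposite of bond 1)
β5 →J1  (only one effort-in slot at J1)

2  (C1, I1 all integral)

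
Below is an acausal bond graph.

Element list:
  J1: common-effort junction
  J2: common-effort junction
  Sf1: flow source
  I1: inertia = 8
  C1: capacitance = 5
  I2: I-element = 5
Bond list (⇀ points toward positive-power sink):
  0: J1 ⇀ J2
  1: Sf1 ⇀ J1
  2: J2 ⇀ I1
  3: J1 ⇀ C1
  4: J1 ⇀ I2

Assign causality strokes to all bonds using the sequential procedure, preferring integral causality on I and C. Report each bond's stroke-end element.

bond 0 stroke→J2
bond 1 stroke→Sf1
bond 2 stroke→I1
bond 3 stroke→J1
bond 4 stroke→I2

b1 stroke→Sf1  (source Sf1 imposes f)
b2 stroke→I1  (I1: I, integral causality)
b0 stroke→J2  (only one effort-in slot at J2)
b3 stroke→J1  (prefer integral on C1)
b4 stroke→I2  (common-e at J1 fixed by 3)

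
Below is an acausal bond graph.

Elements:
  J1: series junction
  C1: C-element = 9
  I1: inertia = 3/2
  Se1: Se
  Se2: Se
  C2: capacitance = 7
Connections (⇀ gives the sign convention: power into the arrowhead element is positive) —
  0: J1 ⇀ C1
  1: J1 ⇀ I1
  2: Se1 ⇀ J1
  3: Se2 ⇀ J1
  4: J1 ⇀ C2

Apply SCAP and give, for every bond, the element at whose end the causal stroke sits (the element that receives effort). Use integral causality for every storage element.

β2 stroke→J1  (source Se1 imposes e)
β3 stroke→J1  (Se2 fixes effort; stroke away)
β0 stroke→J1  (C1: C, integral causality)
β1 stroke→I1  (I1: I, integral causality)
β4 stroke→J1  (1-jn J1 has f-setter on 1)

#0 →J1
#1 →I1
#2 →J1
#3 →J1
#4 →J1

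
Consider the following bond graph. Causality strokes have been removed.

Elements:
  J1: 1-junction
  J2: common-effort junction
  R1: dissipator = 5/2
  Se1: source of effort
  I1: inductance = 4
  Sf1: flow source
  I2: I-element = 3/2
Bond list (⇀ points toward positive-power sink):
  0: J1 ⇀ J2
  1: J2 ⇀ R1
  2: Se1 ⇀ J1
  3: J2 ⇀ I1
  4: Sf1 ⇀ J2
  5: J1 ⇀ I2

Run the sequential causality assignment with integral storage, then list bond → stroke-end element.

b0 stroke→J1
b1 stroke→J2
b2 stroke→J1
b3 stroke→I1
b4 stroke→Sf1
b5 stroke→I2

b2 →J1  (Se1 fixes effort; stroke away)
b4 →Sf1  (source Sf1 imposes f)
b3 →I1  (I1 integral (f out))
b5 →I2  (prefer integral on I2)
b0 →J1  (J1: bond 5 brought flow, rest push out)
b1 →J2  (only one effort-in slot at J2)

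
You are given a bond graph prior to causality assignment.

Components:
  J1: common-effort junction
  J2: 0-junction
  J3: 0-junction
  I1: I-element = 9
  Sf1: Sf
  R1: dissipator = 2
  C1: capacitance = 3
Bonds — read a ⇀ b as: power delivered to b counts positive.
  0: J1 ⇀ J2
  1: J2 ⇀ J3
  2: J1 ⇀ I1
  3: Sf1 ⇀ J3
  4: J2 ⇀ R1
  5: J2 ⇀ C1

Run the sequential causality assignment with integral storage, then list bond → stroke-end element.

#3 stroke→Sf1  (Sf1: flow source, stroke at near end)
#1 stroke→J3  (only one effort-in slot at J3)
#2 stroke→I1  (I1 integral (f out))
#0 stroke→J1  (closing 0-jn rule on J1)
#5 stroke→J2  (C1: C, integral causality)
#4 stroke→R1  (J2: bond 5 brought effort, rest push out)

bond 0 →J1
bond 1 →J3
bond 2 →I1
bond 3 →Sf1
bond 4 →R1
bond 5 →J2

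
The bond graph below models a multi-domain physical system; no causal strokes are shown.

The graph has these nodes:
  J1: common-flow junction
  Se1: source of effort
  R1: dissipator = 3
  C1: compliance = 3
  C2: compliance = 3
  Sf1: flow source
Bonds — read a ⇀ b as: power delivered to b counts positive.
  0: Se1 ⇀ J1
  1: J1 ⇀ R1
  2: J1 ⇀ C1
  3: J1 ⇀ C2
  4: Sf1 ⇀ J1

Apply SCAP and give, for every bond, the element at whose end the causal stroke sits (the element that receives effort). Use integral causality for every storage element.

bond 0 stroke at J1
bond 1 stroke at J1
bond 2 stroke at J1
bond 3 stroke at J1
bond 4 stroke at Sf1

β0 stroke→J1  (Se1 (Se) sets effort on bond)
β4 stroke→Sf1  (Sf1 fixes flow; stroke at Sf1)
β1 stroke→J1  (common-f at J1 fixed by 4)
β2 stroke→J1  (common-f at J1 fixed by 4)
β3 stroke→J1  (J1 flow already set via bond 4)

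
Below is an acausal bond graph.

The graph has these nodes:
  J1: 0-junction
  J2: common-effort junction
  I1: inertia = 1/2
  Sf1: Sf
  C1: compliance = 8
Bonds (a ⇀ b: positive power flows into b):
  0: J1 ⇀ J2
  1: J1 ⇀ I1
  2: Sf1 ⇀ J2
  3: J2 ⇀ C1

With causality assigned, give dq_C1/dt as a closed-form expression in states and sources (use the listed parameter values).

dq_C1/dt = F_Sf1 - 2*p_I1

β2 stroke→Sf1  (Sf1 fixes flow; stroke at Sf1)
β1 stroke→I1  (prefer integral on I1)
β0 stroke→J1  (closing 0-jn rule on J1)
β3 stroke→J2  (only one effort-in slot at J2)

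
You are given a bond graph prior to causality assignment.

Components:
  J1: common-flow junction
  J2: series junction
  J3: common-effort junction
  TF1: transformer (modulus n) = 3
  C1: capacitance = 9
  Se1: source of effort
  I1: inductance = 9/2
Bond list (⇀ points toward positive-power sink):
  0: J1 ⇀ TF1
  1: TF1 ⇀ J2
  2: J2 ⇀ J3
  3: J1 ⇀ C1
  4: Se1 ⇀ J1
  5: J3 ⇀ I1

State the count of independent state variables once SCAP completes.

2  (C1, I1 all integral)

#4 |J1  (Se1 (Se) sets effort on bond)
#3 |J1  (prefer integral on C1)
#0 |TF1  (J1 needs exactly one f-in)
#1 |J2  (TF1 one-in-one-out from 0)
#2 |J3  (J2: last free bond brings flow in)
#5 |I1  (0-jn J3 has e-setter on 2)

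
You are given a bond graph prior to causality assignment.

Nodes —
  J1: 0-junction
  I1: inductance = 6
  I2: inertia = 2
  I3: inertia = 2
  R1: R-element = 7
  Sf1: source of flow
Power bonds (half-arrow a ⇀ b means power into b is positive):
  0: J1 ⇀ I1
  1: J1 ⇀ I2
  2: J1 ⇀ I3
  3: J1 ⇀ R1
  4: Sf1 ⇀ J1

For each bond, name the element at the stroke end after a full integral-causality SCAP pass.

bond 0 |I1
bond 1 |I2
bond 2 |I3
bond 3 |J1
bond 4 |Sf1

β4 |Sf1  (Sf1 (Sf) sets flow on bond)
β0 |I1  (I1: I, integral causality)
β1 |I2  (I2 integral (f out))
β2 |I3  (I3: I, integral causality)
β3 |J1  (J1: last free bond brings effort in)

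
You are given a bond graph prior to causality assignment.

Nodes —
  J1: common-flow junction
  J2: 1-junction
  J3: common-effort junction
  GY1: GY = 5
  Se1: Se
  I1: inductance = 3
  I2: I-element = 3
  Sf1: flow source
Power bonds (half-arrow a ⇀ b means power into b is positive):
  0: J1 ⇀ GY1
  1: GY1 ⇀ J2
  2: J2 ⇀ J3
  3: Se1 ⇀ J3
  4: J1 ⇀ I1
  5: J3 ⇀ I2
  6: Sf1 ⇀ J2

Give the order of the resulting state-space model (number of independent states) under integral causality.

β3 stroke at J3  (Se1: effort source, stroke at far end)
β6 stroke at Sf1  (Sf1: flow source, stroke at near end)
β1 stroke at J2  (1-jn J2 has f-setter on 6)
β2 stroke at J2  (J2: bond 6 brought flow, rest push out)
β5 stroke at I2  (0-jn J3 has e-setter on 3)
β0 stroke at J1  (through GY1, causality inverts; strokes same side of GY1)
β4 stroke at I1  (J1: last free bond brings flow in)

2  (I1, I2 all integral)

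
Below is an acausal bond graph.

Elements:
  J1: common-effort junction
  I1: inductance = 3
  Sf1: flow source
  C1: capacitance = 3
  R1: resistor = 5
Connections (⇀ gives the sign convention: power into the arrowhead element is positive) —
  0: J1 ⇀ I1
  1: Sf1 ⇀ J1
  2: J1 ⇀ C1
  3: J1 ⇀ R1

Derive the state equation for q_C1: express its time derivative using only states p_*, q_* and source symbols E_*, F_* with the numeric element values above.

#1 stroke→Sf1  (Sf1: flow source, stroke at near end)
#0 stroke→I1  (I1 integral (f out))
#2 stroke→J1  (prefer integral on C1)
#3 stroke→R1  (J1 effort already set via bond 2)

dq_C1/dt = F_Sf1 - p_I1/3 - q_C1/15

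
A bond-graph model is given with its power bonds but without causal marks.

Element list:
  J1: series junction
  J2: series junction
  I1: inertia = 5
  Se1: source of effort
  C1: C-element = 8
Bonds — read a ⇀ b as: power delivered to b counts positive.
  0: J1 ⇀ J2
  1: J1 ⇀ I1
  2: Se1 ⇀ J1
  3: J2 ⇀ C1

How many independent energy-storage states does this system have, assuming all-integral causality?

#2 |J1  (Se1 (Se) sets effort on bond)
#1 |I1  (I1 outputs flow p/I1)
#0 |J1  (1-jn J1 has f-setter on 1)
#3 |J2  (common-f at J2 fixed by 0)

2  (C1, I1 all integral)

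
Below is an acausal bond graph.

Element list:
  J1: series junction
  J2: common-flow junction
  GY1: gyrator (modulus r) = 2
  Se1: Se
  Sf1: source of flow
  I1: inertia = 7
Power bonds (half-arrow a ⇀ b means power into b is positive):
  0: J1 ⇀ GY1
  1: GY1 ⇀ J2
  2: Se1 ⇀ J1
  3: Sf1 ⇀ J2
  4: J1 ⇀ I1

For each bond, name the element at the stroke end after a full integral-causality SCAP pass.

bond 2 stroke at J1  (Se1 (Se) sets effort on bond)
bond 3 stroke at Sf1  (Sf1 (Sf) sets flow on bond)
bond 1 stroke at J2  (J2 flow already set via bond 3)
bond 0 stroke at J1  (GY1 both-in/both-out from 1)
bond 4 stroke at I1  (J1: last free bond brings flow in)

b0 |J1
b1 |J2
b2 |J1
b3 |Sf1
b4 |I1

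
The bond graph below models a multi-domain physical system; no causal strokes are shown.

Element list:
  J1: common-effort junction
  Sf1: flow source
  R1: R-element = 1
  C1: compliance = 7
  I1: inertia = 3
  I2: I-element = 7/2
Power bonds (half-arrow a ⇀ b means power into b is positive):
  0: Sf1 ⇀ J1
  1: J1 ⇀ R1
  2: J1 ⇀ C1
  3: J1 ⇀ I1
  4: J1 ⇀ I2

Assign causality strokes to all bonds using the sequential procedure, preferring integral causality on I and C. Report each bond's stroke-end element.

β0 stroke at Sf1  (Sf1 fixes flow; stroke at Sf1)
β2 stroke at J1  (C1: C, integral causality)
β1 stroke at R1  (common-e at J1 fixed by 2)
β3 stroke at I1  (J1: bond 2 brought effort, rest push out)
β4 stroke at I2  (J1 effort already set via bond 2)

#0 stroke at Sf1
#1 stroke at R1
#2 stroke at J1
#3 stroke at I1
#4 stroke at I2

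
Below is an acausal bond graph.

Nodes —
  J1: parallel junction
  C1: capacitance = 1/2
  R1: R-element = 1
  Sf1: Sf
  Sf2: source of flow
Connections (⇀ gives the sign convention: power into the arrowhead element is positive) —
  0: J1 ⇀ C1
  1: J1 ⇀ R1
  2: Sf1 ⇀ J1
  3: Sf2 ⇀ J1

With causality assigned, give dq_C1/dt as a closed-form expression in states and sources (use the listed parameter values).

β2 stroke→Sf1  (Sf1: flow source, stroke at near end)
β3 stroke→Sf2  (Sf2: flow source, stroke at near end)
β0 stroke→J1  (prefer integral on C1)
β1 stroke→R1  (J1: bond 0 brought effort, rest push out)

dq_C1/dt = F_Sf1 + F_Sf2 - 2*q_C1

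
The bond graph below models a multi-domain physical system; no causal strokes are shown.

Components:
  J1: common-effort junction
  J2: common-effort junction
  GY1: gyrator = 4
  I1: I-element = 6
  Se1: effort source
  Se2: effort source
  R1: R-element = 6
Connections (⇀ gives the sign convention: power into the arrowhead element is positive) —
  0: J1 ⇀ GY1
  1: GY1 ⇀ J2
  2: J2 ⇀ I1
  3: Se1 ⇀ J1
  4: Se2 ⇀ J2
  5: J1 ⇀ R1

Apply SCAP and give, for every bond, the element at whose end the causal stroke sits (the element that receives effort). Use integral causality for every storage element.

β3 →J1  (Se1 fixes effort; stroke away)
β4 →J2  (Se2 (Se) sets effort on bond)
β0 →GY1  (common-e at J1 fixed by 3)
β5 →R1  (common-e at J1 fixed by 3)
β1 →GY1  (0-jn J2 has e-setter on 4)
β2 →I1  (J2: bond 4 brought effort, rest push out)

β0 stroke at GY1
β1 stroke at GY1
β2 stroke at I1
β3 stroke at J1
β4 stroke at J2
β5 stroke at R1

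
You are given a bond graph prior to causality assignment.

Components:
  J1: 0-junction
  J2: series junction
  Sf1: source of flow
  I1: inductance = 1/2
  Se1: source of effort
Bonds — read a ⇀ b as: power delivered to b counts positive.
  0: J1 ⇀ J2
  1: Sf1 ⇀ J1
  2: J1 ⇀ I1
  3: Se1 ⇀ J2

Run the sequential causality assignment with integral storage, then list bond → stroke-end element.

#0 stroke→J1
#1 stroke→Sf1
#2 stroke→I1
#3 stroke→J2

#1 →Sf1  (Sf1 fixes flow; stroke at Sf1)
#3 →J2  (Se1 (Se) sets effort on bond)
#0 →J1  (only one flow-in slot at J2)
#2 →I1  (0-jn J1 has e-setter on 0)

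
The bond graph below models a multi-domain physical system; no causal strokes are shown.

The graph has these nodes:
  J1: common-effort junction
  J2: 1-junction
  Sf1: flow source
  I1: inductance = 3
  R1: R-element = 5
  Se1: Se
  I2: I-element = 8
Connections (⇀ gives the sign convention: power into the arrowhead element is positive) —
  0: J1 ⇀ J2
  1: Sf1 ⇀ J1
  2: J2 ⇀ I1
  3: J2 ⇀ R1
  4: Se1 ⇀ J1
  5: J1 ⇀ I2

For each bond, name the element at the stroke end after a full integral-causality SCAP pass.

bond 0 stroke→J2
bond 1 stroke→Sf1
bond 2 stroke→I1
bond 3 stroke→J2
bond 4 stroke→J1
bond 5 stroke→I2

β1 →Sf1  (Sf1 (Sf) sets flow on bond)
β4 →J1  (Se1 fixes effort; stroke away)
β0 →J2  (0-jn J1 has e-setter on 4)
β5 →I2  (J1 effort already set via bond 4)
β2 →I1  (prefer integral on I1)
β3 →J2  (common-f at J2 fixed by 2)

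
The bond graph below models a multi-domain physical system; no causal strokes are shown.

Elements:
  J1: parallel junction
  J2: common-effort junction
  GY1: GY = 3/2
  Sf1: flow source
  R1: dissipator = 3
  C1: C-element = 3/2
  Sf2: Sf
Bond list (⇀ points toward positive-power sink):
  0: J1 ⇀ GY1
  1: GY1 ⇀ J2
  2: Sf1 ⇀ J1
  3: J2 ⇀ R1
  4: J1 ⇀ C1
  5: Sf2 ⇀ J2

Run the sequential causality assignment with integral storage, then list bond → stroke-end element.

bond 0 stroke at GY1
bond 1 stroke at GY1
bond 2 stroke at Sf1
bond 3 stroke at J2
bond 4 stroke at J1
bond 5 stroke at Sf2

bond 2 stroke→Sf1  (Sf1: flow source, stroke at near end)
bond 5 stroke→Sf2  (Sf2 fixes flow; stroke at Sf2)
bond 4 stroke→J1  (C1 outputs effort q/C1)
bond 0 stroke→GY1  (J1 effort already set via bond 4)
bond 1 stroke→GY1  (GY1: gyrator matches bond 0)
bond 3 stroke→J2  (J2: last free bond brings effort in)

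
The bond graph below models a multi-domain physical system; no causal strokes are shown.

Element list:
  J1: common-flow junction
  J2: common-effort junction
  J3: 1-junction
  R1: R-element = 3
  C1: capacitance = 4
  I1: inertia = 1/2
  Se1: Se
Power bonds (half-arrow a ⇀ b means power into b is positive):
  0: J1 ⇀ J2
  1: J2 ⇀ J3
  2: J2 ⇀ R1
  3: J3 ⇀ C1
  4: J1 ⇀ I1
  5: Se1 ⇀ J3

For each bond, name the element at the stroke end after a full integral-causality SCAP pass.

β5 stroke at J3  (Se1 fixes effort; stroke away)
β3 stroke at J3  (C1 integral (e out))
β1 stroke at J2  (J3: last free bond brings flow in)
β0 stroke at J1  (0-jn J2 has e-setter on 1)
β2 stroke at R1  (0-jn J2 has e-setter on 1)
β4 stroke at I1  (J1: last free bond brings flow in)

β0 |J1
β1 |J2
β2 |R1
β3 |J3
β4 |I1
β5 |J3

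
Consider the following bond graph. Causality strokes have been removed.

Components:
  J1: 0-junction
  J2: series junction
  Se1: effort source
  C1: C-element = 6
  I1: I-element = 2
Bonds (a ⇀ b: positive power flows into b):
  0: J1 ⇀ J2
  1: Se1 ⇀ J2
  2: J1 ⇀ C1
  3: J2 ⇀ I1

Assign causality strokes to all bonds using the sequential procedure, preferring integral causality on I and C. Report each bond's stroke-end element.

β0 stroke→J2
β1 stroke→J2
β2 stroke→J1
β3 stroke→I1

#1 stroke→J2  (Se1 fixes effort; stroke away)
#2 stroke→J1  (prefer integral on C1)
#0 stroke→J2  (common-e at J1 fixed by 2)
#3 stroke→I1  (J2: last free bond brings flow in)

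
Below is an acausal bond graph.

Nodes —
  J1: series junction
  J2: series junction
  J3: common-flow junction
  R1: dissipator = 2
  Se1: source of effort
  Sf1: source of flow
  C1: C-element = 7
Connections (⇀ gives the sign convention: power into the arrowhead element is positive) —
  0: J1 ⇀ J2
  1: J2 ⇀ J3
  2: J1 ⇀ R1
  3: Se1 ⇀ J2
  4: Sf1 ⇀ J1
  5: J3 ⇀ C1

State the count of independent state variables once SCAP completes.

1  (C1 all integral)

b3 |J2  (Se1 fixes effort; stroke away)
b4 |Sf1  (Sf1 (Sf) sets flow on bond)
b0 |J1  (1-jn J1 has f-setter on 4)
b2 |J1  (J1: bond 4 brought flow, rest push out)
b1 |J2  (common-f at J2 fixed by 0)
b5 |J3  (J3: bond 1 brought flow, rest push out)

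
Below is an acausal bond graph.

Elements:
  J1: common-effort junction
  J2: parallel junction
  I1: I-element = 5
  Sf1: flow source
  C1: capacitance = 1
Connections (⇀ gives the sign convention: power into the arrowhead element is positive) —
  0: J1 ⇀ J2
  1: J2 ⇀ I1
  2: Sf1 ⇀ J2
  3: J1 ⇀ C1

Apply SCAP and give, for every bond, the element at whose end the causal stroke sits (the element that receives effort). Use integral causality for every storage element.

β0 →J2
β1 →I1
β2 →Sf1
β3 →J1

bond 2 stroke at Sf1  (Sf1 fixes flow; stroke at Sf1)
bond 1 stroke at I1  (I1 integral (f out))
bond 0 stroke at J2  (closing 0-jn rule on J2)
bond 3 stroke at J1  (J1: last free bond brings effort in)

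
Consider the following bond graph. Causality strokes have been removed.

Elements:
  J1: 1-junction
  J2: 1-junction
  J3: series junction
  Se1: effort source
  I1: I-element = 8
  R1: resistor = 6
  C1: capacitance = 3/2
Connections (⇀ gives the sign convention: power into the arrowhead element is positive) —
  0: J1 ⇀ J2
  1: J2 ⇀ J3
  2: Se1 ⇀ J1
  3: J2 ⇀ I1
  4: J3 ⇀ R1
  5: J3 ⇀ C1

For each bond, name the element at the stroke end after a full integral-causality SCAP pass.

#0 →J2
#1 →J2
#2 →J1
#3 →I1
#4 →J3
#5 →J3

β2 stroke→J1  (source Se1 imposes e)
β0 stroke→J2  (J1 needs exactly one f-in)
β3 stroke→I1  (I1: I, integral causality)
β1 stroke→J2  (J2: bond 3 brought flow, rest push out)
β4 stroke→J3  (J3 flow already set via bond 1)
β5 stroke→J3  (1-jn J3 has f-setter on 1)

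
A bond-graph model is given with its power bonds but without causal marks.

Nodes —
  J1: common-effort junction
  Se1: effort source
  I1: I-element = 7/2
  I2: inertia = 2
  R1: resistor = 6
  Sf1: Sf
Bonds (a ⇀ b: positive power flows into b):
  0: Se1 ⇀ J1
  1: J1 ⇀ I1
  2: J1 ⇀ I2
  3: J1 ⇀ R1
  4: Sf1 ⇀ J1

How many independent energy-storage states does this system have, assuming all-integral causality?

2  (I1, I2 all integral)

#0 |J1  (Se1 fixes effort; stroke away)
#4 |Sf1  (Sf1 (Sf) sets flow on bond)
#1 |I1  (common-e at J1 fixed by 0)
#2 |I2  (0-jn J1 has e-setter on 0)
#3 |R1  (0-jn J1 has e-setter on 0)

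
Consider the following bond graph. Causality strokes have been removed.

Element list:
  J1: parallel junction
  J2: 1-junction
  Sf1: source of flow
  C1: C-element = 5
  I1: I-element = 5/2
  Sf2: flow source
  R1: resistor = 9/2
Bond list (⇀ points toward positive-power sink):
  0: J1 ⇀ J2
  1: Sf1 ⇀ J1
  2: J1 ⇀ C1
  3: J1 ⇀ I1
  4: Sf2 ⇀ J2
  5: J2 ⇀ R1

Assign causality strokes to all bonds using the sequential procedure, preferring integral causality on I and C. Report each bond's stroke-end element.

#1 |Sf1  (Sf1 fixes flow; stroke at Sf1)
#4 |Sf2  (source Sf2 imposes f)
#0 |J2  (J2 flow already set via bond 4)
#5 |J2  (J2 flow already set via bond 4)
#2 |J1  (C1 integral (e out))
#3 |I1  (0-jn J1 has e-setter on 2)

b0 stroke→J2
b1 stroke→Sf1
b2 stroke→J1
b3 stroke→I1
b4 stroke→Sf2
b5 stroke→J2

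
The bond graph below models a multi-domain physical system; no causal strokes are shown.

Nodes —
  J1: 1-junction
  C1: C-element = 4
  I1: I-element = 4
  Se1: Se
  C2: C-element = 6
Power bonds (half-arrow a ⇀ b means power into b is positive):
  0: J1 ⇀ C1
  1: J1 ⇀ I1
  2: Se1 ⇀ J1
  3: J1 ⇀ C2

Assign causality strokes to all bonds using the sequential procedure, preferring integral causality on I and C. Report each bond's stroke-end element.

bond 2 →J1  (Se1 (Se) sets effort on bond)
bond 0 →J1  (C1 integral (e out))
bond 1 →I1  (I1 integral (f out))
bond 3 →J1  (J1: bond 1 brought flow, rest push out)

#0 |J1
#1 |I1
#2 |J1
#3 |J1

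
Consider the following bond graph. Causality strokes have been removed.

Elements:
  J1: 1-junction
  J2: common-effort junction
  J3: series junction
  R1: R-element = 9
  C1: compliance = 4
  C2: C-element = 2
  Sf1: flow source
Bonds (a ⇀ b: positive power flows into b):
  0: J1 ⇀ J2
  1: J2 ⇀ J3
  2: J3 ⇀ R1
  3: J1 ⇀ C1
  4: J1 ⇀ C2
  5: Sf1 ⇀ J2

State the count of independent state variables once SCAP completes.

β5 |Sf1  (Sf1 (Sf) sets flow on bond)
β3 |J1  (C1: C, integral causality)
β4 |J1  (C2: C, integral causality)
β0 |J2  (closing 1-jn rule on J1)
β1 |J3  (common-e at J2 fixed by 0)
β2 |R1  (closing 1-jn rule on J3)

2  (C1, C2 all integral)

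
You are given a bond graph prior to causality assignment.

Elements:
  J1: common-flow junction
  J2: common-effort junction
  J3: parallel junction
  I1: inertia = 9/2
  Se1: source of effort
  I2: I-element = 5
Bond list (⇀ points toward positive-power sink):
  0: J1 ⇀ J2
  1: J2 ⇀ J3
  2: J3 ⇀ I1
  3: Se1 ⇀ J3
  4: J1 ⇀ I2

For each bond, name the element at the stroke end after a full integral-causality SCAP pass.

β0 →J1
β1 →J2
β2 →I1
β3 →J3
β4 →I2

#3 |J3  (Se1 (Se) sets effort on bond)
#1 |J2  (0-jn J3 has e-setter on 3)
#2 |I1  (0-jn J3 has e-setter on 3)
#0 |J1  (common-e at J2 fixed by 1)
#4 |I2  (only one flow-in slot at J1)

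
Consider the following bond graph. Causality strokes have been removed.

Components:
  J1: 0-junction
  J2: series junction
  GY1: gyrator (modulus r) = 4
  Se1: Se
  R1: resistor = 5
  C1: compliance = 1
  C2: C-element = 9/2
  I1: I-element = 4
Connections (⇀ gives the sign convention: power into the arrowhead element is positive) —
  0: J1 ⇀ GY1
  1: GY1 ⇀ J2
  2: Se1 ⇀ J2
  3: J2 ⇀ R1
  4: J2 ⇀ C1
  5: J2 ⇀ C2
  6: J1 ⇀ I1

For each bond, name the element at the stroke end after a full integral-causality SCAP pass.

bond 2 stroke→J2  (source Se1 imposes e)
bond 4 stroke→J2  (C1 integral (e out))
bond 5 stroke→J2  (C2 outputs effort q/C2)
bond 6 stroke→I1  (I1 outputs flow p/I1)
bond 0 stroke→J1  (J1 needs exactly one e-in)
bond 1 stroke→J2  (GY GY1: same side as bond 0)
bond 3 stroke→R1  (J2 needs exactly one f-in)

b0 →J1
b1 →J2
b2 →J2
b3 →R1
b4 →J2
b5 →J2
b6 →I1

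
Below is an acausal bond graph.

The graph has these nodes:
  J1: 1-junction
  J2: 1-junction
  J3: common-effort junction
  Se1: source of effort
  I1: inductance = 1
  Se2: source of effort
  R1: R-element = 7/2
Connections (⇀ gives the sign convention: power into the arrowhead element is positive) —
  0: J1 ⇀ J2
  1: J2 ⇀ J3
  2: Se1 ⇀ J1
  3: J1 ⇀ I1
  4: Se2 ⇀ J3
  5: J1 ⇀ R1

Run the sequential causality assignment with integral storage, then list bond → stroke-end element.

β0 stroke→J1
β1 stroke→J2
β2 stroke→J1
β3 stroke→I1
β4 stroke→J3
β5 stroke→J1

β2 stroke at J1  (source Se1 imposes e)
β4 stroke at J3  (Se2: effort source, stroke at far end)
β1 stroke at J2  (J3: bond 4 brought effort, rest push out)
β0 stroke at J1  (closing 1-jn rule on J2)
β3 stroke at I1  (I1: I, integral causality)
β5 stroke at J1  (common-f at J1 fixed by 3)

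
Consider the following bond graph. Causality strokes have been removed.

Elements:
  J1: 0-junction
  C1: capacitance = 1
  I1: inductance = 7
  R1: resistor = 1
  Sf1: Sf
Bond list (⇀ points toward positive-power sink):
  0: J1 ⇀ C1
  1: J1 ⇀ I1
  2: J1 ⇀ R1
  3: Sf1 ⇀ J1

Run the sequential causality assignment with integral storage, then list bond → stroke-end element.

β0 →J1
β1 →I1
β2 →R1
β3 →Sf1

b3 stroke→Sf1  (Sf1 fixes flow; stroke at Sf1)
b0 stroke→J1  (C1: C, integral causality)
b1 stroke→I1  (common-e at J1 fixed by 0)
b2 stroke→R1  (J1 effort already set via bond 0)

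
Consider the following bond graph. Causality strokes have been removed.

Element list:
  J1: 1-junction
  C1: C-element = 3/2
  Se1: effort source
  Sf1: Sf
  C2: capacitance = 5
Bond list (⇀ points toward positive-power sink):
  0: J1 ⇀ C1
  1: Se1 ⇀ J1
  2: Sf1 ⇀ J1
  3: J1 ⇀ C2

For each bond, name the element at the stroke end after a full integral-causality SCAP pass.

#0 |J1
#1 |J1
#2 |Sf1
#3 |J1

bond 1 stroke→J1  (Se1 (Se) sets effort on bond)
bond 2 stroke→Sf1  (source Sf1 imposes f)
bond 0 stroke→J1  (common-f at J1 fixed by 2)
bond 3 stroke→J1  (J1: bond 2 brought flow, rest push out)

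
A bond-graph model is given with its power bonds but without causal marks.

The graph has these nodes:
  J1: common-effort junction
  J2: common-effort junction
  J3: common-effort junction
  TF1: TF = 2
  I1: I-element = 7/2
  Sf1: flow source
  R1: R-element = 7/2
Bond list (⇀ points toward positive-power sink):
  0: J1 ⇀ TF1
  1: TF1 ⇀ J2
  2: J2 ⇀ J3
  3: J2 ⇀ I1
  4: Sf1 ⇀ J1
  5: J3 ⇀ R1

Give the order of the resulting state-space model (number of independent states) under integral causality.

#4 stroke at Sf1  (Sf1: flow source, stroke at near end)
#0 stroke at J1  (J1 needs exactly one e-in)
#1 stroke at TF1  (TF1: transformer flips bond 0)
#3 stroke at I1  (prefer integral on I1)
#2 stroke at J2  (J2: last free bond brings effort in)
#5 stroke at J3  (J3: last free bond brings effort in)

1  (I1 all integral)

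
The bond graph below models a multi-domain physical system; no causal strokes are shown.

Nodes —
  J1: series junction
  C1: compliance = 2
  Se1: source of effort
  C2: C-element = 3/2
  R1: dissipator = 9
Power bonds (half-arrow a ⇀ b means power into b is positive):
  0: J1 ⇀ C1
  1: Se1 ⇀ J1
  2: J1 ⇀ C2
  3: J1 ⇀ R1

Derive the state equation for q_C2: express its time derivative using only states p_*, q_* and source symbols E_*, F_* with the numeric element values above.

dq_C2/dt = E_Se1/9 - q_C1/18 - 2*q_C2/27

β1 stroke→J1  (source Se1 imposes e)
β0 stroke→J1  (C1 integral (e out))
β2 stroke→J1  (prefer integral on C2)
β3 stroke→R1  (only one flow-in slot at J1)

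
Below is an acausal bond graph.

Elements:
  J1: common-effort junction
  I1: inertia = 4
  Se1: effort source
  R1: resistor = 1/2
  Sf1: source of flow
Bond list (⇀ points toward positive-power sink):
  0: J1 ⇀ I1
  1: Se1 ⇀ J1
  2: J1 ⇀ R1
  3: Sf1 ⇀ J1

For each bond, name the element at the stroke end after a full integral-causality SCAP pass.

#0 →I1
#1 →J1
#2 →R1
#3 →Sf1

bond 1 |J1  (source Se1 imposes e)
bond 3 |Sf1  (Sf1 fixes flow; stroke at Sf1)
bond 0 |I1  (common-e at J1 fixed by 1)
bond 2 |R1  (0-jn J1 has e-setter on 1)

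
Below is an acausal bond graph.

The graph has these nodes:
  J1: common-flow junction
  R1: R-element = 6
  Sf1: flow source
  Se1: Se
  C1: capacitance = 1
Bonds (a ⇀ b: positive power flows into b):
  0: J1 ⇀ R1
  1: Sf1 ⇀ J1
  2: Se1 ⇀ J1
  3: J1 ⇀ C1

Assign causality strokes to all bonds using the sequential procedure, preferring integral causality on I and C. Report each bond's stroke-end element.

#0 →J1
#1 →Sf1
#2 →J1
#3 →J1

#1 →Sf1  (source Sf1 imposes f)
#2 →J1  (source Se1 imposes e)
#0 →J1  (J1 flow already set via bond 1)
#3 →J1  (1-jn J1 has f-setter on 1)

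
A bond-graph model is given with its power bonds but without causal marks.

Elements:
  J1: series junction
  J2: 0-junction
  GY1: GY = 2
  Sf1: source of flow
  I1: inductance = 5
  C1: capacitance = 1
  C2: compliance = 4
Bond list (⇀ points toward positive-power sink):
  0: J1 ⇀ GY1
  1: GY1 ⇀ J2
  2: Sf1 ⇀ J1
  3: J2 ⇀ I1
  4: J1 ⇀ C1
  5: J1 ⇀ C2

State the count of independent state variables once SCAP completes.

3  (C1, C2, I1 all integral)

#2 |Sf1  (source Sf1 imposes f)
#0 |J1  (J1: bond 2 brought flow, rest push out)
#4 |J1  (1-jn J1 has f-setter on 2)
#5 |J1  (J1: bond 2 brought flow, rest push out)
#1 |J2  (GY1: gyrator matches bond 0)
#3 |I1  (0-jn J2 has e-setter on 1)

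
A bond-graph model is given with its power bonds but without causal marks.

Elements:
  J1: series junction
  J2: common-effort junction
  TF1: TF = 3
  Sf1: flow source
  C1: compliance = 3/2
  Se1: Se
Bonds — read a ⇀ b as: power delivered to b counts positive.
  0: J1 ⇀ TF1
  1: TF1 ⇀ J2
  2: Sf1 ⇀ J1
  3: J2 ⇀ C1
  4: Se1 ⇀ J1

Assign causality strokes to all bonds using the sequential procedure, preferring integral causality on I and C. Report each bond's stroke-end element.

b2 stroke at Sf1  (Sf1: flow source, stroke at near end)
b4 stroke at J1  (Se1 (Se) sets effort on bond)
b0 stroke at J1  (J1: bond 2 brought flow, rest push out)
b1 stroke at TF1  (through TF1, causality passes straight; one stroke at TF1)
b3 stroke at J2  (only one effort-in slot at J2)

b0 stroke→J1
b1 stroke→TF1
b2 stroke→Sf1
b3 stroke→J2
b4 stroke→J1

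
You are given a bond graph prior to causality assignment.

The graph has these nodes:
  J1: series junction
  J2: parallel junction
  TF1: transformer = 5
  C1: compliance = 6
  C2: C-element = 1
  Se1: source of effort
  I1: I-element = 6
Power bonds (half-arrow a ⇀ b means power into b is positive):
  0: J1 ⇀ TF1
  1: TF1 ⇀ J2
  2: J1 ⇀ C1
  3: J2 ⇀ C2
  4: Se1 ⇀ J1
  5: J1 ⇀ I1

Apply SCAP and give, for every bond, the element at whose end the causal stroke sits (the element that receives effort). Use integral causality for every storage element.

b4 stroke→J1  (Se1 (Se) sets effort on bond)
b2 stroke→J1  (C1 outputs effort q/C1)
b3 stroke→J2  (C2 integral (e out))
b1 stroke→TF1  (0-jn J2 has e-setter on 3)
b0 stroke→J1  (TF1: transformer flips bond 1)
b5 stroke→I1  (J1 needs exactly one f-in)

b0 |J1
b1 |TF1
b2 |J1
b3 |J2
b4 |J1
b5 |I1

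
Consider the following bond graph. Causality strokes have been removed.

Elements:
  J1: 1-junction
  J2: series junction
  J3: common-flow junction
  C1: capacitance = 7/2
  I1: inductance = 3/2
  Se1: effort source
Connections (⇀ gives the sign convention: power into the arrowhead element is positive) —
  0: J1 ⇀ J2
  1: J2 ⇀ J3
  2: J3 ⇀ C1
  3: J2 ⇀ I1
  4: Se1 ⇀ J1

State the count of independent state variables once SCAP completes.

2  (C1, I1 all integral)

bond 4 stroke at J1  (Se1 fixes effort; stroke away)
bond 0 stroke at J2  (J1 needs exactly one f-in)
bond 2 stroke at J3  (C1 integral (e out))
bond 1 stroke at J2  (only one flow-in slot at J3)
bond 3 stroke at I1  (closing 1-jn rule on J2)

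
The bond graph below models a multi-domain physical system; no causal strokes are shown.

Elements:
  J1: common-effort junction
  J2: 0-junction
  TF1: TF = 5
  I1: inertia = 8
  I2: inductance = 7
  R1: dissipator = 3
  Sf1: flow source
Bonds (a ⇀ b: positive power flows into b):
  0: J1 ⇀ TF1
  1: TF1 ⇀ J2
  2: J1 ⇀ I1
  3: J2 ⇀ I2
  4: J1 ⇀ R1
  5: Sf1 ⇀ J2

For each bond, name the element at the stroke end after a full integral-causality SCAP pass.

b0 stroke→TF1
b1 stroke→J2
b2 stroke→I1
b3 stroke→I2
b4 stroke→J1
b5 stroke→Sf1

bond 5 stroke→Sf1  (Sf1 (Sf) sets flow on bond)
bond 2 stroke→I1  (I1 integral (f out))
bond 3 stroke→I2  (prefer integral on I2)
bond 1 stroke→J2  (J2: last free bond brings effort in)
bond 0 stroke→TF1  (through TF1, causality passes straight; one stroke at TF1)
bond 4 stroke→J1  (closing 0-jn rule on J1)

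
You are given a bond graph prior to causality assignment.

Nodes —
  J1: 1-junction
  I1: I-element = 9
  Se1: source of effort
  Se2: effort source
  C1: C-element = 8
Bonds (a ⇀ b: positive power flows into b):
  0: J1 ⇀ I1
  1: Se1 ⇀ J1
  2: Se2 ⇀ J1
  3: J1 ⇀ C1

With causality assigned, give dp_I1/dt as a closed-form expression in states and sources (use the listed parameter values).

dp_I1/dt = E_Se1 + E_Se2 - q_C1/8

bond 1 |J1  (source Se1 imposes e)
bond 2 |J1  (Se2: effort source, stroke at far end)
bond 0 |I1  (I1: I, integral causality)
bond 3 |J1  (common-f at J1 fixed by 0)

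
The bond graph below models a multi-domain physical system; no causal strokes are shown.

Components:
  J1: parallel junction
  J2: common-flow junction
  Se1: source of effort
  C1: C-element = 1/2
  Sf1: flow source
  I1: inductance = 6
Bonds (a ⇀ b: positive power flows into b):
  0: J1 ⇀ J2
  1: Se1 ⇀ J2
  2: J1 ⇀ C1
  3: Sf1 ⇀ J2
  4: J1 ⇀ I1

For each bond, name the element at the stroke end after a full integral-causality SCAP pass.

b1 |J2  (Se1 (Se) sets effort on bond)
b3 |Sf1  (Sf1 (Sf) sets flow on bond)
b0 |J2  (J2 flow already set via bond 3)
b2 |J1  (C1: C, integral causality)
b4 |I1  (J1 effort already set via bond 2)

b0 →J2
b1 →J2
b2 →J1
b3 →Sf1
b4 →I1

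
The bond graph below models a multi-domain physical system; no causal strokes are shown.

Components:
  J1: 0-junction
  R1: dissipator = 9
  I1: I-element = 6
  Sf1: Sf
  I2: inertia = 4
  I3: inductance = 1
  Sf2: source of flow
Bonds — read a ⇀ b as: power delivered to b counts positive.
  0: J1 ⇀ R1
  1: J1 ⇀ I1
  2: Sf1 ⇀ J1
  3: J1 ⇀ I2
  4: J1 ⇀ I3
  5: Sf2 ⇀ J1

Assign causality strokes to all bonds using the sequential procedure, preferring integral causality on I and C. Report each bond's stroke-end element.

#2 stroke at Sf1  (source Sf1 imposes f)
#5 stroke at Sf2  (Sf2: flow source, stroke at near end)
#1 stroke at I1  (prefer integral on I1)
#3 stroke at I2  (I2: I, integral causality)
#4 stroke at I3  (I3: I, integral causality)
#0 stroke at J1  (only one effort-in slot at J1)

bond 0 |J1
bond 1 |I1
bond 2 |Sf1
bond 3 |I2
bond 4 |I3
bond 5 |Sf2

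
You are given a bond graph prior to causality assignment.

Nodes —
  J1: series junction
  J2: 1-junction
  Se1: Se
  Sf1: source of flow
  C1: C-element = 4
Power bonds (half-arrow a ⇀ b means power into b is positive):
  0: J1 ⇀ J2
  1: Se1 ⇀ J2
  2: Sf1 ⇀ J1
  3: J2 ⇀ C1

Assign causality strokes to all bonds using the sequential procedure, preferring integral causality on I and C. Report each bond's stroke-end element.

β0 |J1
β1 |J2
β2 |Sf1
β3 |J2

b1 →J2  (Se1 fixes effort; stroke away)
b2 →Sf1  (Sf1 fixes flow; stroke at Sf1)
b0 →J1  (1-jn J1 has f-setter on 2)
b3 →J2  (J2 flow already set via bond 0)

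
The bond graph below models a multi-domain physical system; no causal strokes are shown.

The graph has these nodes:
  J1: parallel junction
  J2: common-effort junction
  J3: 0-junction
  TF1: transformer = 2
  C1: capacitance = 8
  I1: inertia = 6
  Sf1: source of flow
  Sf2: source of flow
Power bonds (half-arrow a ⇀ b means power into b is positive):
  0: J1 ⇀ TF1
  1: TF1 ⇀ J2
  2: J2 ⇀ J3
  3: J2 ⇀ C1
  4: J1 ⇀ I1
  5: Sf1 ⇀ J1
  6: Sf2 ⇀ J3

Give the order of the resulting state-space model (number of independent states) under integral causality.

2  (C1, I1 all integral)

β5 →Sf1  (Sf1 (Sf) sets flow on bond)
β6 →Sf2  (Sf2 fixes flow; stroke at Sf2)
β2 →J3  (J3: last free bond brings effort in)
β3 →J2  (prefer integral on C1)
β1 →TF1  (common-e at J2 fixed by 3)
β0 →J1  (TF1: transformer flips bond 1)
β4 →I1  (0-jn J1 has e-setter on 0)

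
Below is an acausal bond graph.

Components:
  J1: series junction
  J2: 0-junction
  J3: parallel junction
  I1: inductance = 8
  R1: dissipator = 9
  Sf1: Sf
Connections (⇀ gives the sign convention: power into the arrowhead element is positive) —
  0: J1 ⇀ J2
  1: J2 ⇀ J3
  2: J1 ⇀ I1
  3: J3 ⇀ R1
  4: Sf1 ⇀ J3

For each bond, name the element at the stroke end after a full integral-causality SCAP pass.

bond 0 stroke at J1
bond 1 stroke at J2
bond 2 stroke at I1
bond 3 stroke at J3
bond 4 stroke at Sf1

#4 stroke at Sf1  (source Sf1 imposes f)
#2 stroke at I1  (I1 integral (f out))
#0 stroke at J1  (1-jn J1 has f-setter on 2)
#1 stroke at J2  (only one effort-in slot at J2)
#3 stroke at J3  (J3 needs exactly one e-in)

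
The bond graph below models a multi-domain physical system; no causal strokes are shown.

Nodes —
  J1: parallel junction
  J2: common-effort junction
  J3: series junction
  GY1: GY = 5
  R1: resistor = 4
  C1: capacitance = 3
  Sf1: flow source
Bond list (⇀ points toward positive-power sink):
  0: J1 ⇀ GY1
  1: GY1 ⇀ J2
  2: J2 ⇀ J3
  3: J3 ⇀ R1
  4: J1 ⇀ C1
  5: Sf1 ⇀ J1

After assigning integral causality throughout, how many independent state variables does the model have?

1  (C1 all integral)

β5 stroke at Sf1  (Sf1: flow source, stroke at near end)
β4 stroke at J1  (C1: C, integral causality)
β0 stroke at GY1  (0-jn J1 has e-setter on 4)
β1 stroke at GY1  (GY GY1: same side as bond 0)
β2 stroke at J2  (J2: last free bond brings effort in)
β3 stroke at J3  (1-jn J3 has f-setter on 2)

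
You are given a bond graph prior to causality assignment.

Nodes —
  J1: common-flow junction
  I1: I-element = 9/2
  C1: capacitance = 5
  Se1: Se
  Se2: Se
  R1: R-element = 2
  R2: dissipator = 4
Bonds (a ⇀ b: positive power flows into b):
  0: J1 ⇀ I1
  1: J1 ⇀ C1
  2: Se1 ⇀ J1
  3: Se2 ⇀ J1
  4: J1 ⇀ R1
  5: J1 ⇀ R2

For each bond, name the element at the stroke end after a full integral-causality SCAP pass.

β2 |J1  (Se1 fixes effort; stroke away)
β3 |J1  (Se2 (Se) sets effort on bond)
β0 |I1  (I1: I, integral causality)
β1 |J1  (J1 flow already set via bond 0)
β4 |J1  (J1 flow already set via bond 0)
β5 |J1  (common-f at J1 fixed by 0)

b0 →I1
b1 →J1
b2 →J1
b3 →J1
b4 →J1
b5 →J1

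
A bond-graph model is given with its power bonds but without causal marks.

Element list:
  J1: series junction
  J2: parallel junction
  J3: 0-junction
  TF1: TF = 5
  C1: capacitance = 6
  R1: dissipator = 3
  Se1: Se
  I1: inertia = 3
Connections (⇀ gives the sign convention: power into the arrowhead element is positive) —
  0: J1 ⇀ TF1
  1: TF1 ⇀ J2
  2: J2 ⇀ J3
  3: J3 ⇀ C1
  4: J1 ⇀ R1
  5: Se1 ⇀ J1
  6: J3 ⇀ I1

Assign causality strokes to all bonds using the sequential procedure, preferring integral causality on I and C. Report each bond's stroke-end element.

#0 stroke at J1
#1 stroke at TF1
#2 stroke at J2
#3 stroke at J3
#4 stroke at R1
#5 stroke at J1
#6 stroke at I1

β5 stroke→J1  (Se1 (Se) sets effort on bond)
β3 stroke→J3  (prefer integral on C1)
β2 stroke→J2  (0-jn J3 has e-setter on 3)
β6 stroke→I1  (J3: bond 3 brought effort, rest push out)
β1 stroke→TF1  (J2 effort already set via bond 2)
β0 stroke→J1  (TF1 one-in-one-out from 1)
β4 stroke→R1  (closing 1-jn rule on J1)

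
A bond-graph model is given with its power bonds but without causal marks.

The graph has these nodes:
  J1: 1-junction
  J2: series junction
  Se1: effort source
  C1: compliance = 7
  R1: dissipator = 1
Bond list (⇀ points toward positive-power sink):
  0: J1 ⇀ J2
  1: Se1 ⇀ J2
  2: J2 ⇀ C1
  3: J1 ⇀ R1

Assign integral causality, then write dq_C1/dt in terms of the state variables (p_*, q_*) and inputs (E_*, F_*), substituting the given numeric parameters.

#1 →J2  (Se1: effort source, stroke at far end)
#2 →J2  (C1: C, integral causality)
#0 →J1  (only one flow-in slot at J2)
#3 →R1  (closing 1-jn rule on J1)

dq_C1/dt = E_Se1 - q_C1/7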